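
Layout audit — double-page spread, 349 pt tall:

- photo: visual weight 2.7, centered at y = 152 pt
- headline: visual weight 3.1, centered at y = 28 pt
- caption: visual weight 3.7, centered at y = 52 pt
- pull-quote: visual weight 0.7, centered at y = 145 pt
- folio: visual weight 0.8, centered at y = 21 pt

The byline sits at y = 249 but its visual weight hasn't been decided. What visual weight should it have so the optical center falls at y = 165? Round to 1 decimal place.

Known weights sum to 2.7 + 3.1 + 3.7 + 0.7 + 0.8 = 11.0; their moment is 2.7·152 + 3.1·28 + 3.7·52 + 0.7·145 + 0.8·21 = 807.9.
Set Σw·y/Σw = 165: (807.9 + 249w) = 165·(11.0 + w).
Rearranging, w·(249 − 165) = 165·11.0 − 807.9 = 1007.1, so w ≈ 1007.1/84 = 11.99.

w ≈ 12.0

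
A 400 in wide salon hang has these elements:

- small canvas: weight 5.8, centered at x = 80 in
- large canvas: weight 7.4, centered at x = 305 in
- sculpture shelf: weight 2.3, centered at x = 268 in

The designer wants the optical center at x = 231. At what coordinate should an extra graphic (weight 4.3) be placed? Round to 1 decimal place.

After adding the extra graphic, total weight = 5.8 + 7.4 + 2.3 + 4.3 = 19.8.
Along x: (3337.4 + 4.3·x) / 19.8 = 231 (existing moment 5.8·80 + 7.4·305 + 2.3·268 = 3337.4) ⇒ x = (4573.8 − 3337.4) / 4.3 ≈ 287.53.

x ≈ 287.5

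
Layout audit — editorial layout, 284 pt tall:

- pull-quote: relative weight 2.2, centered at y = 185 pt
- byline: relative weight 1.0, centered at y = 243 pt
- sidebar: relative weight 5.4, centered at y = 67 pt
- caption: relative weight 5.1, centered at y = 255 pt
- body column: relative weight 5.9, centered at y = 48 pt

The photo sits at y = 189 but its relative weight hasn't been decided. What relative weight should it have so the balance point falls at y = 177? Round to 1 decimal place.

Known weights sum to 2.2 + 1.0 + 5.4 + 5.1 + 5.9 = 19.6; their moment is 2.2·185 + 1.0·243 + 5.4·67 + 5.1·255 + 5.9·48 = 2595.5.
Set Σw·y/Σw = 177: (2595.5 + 189w) = 177·(19.6 + w).
Solving: w = (177·19.6 − 2595.5) / (189 − 177) = 873.7 / 12 ≈ 72.81.

w ≈ 72.8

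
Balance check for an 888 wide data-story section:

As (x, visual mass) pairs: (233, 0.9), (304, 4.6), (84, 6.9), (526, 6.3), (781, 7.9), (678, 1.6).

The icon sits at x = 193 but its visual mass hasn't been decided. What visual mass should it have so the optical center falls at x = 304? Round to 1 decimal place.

Known weights sum to 0.9 + 4.6 + 6.9 + 6.3 + 7.9 + 1.6 = 28.2; their moment is 0.9·233 + 4.6·304 + 6.9·84 + 6.3·526 + 7.9·781 + 1.6·678 = 12756.2.
Set Σw·x/Σw = 304: (12756.2 + 193w) = 304·(28.2 + w).
Solving: w = (304·28.2 − 12756.2) / (193 − 304) = -4183.4 / -111 ≈ 37.69.

w ≈ 37.7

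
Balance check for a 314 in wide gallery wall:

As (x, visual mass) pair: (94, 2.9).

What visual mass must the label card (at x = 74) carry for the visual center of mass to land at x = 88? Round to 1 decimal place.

The single fixed element contributes weight 2.9, moment 2.9·94 = 272.6.
Set Σw·x/Σw = 88: (272.6 + 74w) = 88·(2.9 + w).
Solving: w = (88·2.9 − 272.6) / (74 − 88) = -17.4 / -14 ≈ 1.24.

w ≈ 1.2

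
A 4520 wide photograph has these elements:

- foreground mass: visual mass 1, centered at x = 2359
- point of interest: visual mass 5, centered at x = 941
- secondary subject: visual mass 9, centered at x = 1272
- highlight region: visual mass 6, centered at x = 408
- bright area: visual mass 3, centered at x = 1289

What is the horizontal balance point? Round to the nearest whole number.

Σw = 1 + 5 + 9 + 6 + 3 = 24.
Σw·x = 1·2359 + 5·941 + 9·1272 + 6·408 + 3·1289 = 24827, so x̄ = 24827/24 ≈ 1034.46.

x ≈ 1034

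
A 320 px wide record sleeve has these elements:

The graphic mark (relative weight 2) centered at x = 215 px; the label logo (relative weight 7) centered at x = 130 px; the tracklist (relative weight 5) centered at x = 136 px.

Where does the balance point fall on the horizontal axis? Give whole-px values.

Σw = 2 + 7 + 5 = 14.
Σw·x = 2·215 + 7·130 + 5·136 = 2020, so x̄ = 2020/14 ≈ 144.29.

x ≈ 144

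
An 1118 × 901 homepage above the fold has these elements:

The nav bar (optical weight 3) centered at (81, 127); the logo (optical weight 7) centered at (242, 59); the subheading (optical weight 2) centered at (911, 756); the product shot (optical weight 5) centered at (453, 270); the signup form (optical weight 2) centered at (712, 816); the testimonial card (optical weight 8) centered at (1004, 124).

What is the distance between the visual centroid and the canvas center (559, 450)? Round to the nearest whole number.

≈ 218

Σw = 3 + 7 + 2 + 5 + 2 + 8 = 27.
Σw·x = 15480; x̄ = 15480/27 ≈ 573.33.
Σw·y = 6280; ȳ = 6280/27 ≈ 232.59.
From (559, 450): dx = 14.33, dy = -217.41, so the distance is √(dx²+dy²) ≈ 217.88.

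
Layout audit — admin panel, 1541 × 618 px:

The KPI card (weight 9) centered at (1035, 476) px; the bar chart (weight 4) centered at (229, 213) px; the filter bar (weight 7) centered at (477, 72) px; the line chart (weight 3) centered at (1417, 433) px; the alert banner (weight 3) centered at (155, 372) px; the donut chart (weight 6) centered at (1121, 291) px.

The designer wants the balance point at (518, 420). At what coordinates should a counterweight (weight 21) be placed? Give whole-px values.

New total weight: (9 + 4 + 7 + 3 + 3 + 6) + 21 = 53.
Along x: (25012 + 21·x) / 53 = 518 (existing moment 9·1035 + 4·229 + 7·477 + 3·1417 + 3·155 + 6·1121 = 25012) ⇒ x = (27454 − 25012) / 21 ≈ 116.29.
Along y: (9801 + 21·y) / 53 = 420 (existing moment 9·476 + 4·213 + 7·72 + 3·433 + 3·372 + 6·291 = 9801) ⇒ y = (22260 − 9801) / 21 ≈ 593.29.

(116, 593)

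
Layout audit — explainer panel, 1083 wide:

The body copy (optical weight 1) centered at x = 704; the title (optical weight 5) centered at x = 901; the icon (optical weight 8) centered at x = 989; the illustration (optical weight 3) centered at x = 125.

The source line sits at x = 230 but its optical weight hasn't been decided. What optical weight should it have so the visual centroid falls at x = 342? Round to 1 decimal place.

w ≈ 68.6

Fixed elements: Σw = 1 + 5 + 8 + 3 = 17, Σw·x = 1·704 + 5·901 + 8·989 + 3·125 = 13496.
Set Σw·x/Σw = 342: (13496 + 230w) = 342·(17 + w).
Rearranging, w·(230 − 342) = 342·17 − 13496 = -7682, so w ≈ -7682/-112 = 68.59.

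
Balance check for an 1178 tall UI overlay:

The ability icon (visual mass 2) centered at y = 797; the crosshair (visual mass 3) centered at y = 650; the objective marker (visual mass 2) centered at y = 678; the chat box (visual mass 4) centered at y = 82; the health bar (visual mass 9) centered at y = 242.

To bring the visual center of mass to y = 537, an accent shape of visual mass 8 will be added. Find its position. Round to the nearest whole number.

With the accent shape, Σw becomes 2 + 3 + 2 + 4 + 9 + 8 = 28.
y: need Σw·y = 28·537 = 15036. Existing = 2·797 + 3·650 + 2·678 + 4·82 + 9·242 = 7406. Remainder 7630 / 8 ≈ 953.75.

y ≈ 954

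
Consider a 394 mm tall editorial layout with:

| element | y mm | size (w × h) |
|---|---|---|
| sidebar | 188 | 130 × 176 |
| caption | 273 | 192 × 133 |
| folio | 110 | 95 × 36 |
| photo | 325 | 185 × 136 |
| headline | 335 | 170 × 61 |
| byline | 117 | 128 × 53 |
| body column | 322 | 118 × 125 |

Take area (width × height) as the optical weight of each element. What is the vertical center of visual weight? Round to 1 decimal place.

y ≈ 264.9

Areas: sidebar 130·176 = 22880, caption 192·133 = 25536, folio 95·36 = 3420, photo 185·136 = 25160, headline 170·61 = 10370, byline 128·53 = 6784, body column 118·125 = 14750. Total weight = 108900.
y: moment 28843146 / weight 108900 ≈ 264.86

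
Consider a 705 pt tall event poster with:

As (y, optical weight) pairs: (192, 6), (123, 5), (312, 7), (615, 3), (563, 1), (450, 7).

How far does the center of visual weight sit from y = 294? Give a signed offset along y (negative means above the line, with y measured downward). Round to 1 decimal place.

≈ 33.9 pt

Total weight = 6 + 5 + 7 + 3 + 1 + 7 = 29.
y: moment 9509 / weight 29 ≈ 327.90
Offset from y = 294: 327.90 − 294 ≈ 33.90.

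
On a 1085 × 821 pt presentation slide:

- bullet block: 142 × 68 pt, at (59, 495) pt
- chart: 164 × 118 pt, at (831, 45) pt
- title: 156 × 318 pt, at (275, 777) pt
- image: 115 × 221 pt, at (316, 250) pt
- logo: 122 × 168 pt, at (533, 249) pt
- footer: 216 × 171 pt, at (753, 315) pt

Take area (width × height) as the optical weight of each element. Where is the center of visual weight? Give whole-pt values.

Areas → weights: bullet block 142·68 = 9656, chart 164·118 = 19352, title 156·318 = 49608, image 115·221 = 25415, logo 122·168 = 20496, footer 216·171 = 36936; Σw = 161463.
x: moment 77061732 / weight 161463 ≈ 477.27
Σw·y = 67288070; ȳ = 67288070/161463 ≈ 416.74.

(477, 417)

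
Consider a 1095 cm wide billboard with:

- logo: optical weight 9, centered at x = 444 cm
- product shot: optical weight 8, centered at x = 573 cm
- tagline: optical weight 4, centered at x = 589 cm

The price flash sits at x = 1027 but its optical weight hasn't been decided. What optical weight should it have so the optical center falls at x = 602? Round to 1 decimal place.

Fixed elements: Σw = 9 + 8 + 4 = 21, Σw·x = 9·444 + 8·573 + 4·589 = 10936.
Balance at x = 602 requires (10936 + w·1027) / (21 + w) = 602.
Solving: w = (602·21 − 10936) / (1027 − 602) = 1706 / 425 ≈ 4.01.

w ≈ 4.0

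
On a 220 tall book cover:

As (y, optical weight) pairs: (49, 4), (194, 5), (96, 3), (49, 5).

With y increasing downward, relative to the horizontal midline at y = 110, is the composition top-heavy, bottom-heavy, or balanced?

top-heavy

Weights sum to 4 + 5 + 3 + 5 = 17.
y-moment: 4·49 + 5·194 + 3·96 + 5·49 = 1699; centroid 1699/17 ≈ 99.94.
Since 99.9 is above (smaller y than) 110, the composition reads top-heavy.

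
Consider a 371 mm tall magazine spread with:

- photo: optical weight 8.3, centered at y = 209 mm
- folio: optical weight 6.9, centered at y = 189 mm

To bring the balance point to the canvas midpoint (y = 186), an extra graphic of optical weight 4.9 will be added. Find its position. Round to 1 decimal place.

New total weight: (8.3 + 6.9) + 4.9 = 20.1.
Along y: (3038.8 + 4.9·y) / 20.1 = 186 (existing moment 8.3·209 + 6.9·189 = 3038.8) ⇒ y = (3738.6 − 3038.8) / 4.9 ≈ 142.82.

y ≈ 142.8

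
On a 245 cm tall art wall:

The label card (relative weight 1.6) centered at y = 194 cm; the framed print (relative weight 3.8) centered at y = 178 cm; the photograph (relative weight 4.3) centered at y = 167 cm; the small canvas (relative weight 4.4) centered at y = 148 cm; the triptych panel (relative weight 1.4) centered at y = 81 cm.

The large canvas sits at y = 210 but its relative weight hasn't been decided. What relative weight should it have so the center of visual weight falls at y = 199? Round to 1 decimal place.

w ≈ 55.9

Existing Σw = 15.5 (1.6 + 3.8 + 4.3 + 4.4 + 1.4); existing moment 1.6·194 + 3.8·178 + 4.3·167 + 4.4·148 + 1.4·81 = 2469.5.
For the centroid to hit 199: (2469.5 + w·210) / (15.5 + w) = 199.
So w = (199·15.5 − 2469.5)/(210 − 199) = 615.0/11 ≈ 55.91.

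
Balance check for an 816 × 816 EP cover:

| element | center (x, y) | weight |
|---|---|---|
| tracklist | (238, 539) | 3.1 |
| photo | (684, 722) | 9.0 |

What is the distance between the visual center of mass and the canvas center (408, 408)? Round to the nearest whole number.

Σw = 3.1 + 9.0 = 12.1.
x: (3.1·238 + 9.0·684) / 12.1 = 6893.8 / 12.1 ≈ 569.74
y: (3.1·539 + 9.0·722) / 12.1 = 8168.9 / 12.1 ≈ 675.12
Offset from (408, 408): Δx ≈ 161.74, Δy ≈ 267.12; distance = √(Δx² + Δy²) ≈ 312.26.

≈ 312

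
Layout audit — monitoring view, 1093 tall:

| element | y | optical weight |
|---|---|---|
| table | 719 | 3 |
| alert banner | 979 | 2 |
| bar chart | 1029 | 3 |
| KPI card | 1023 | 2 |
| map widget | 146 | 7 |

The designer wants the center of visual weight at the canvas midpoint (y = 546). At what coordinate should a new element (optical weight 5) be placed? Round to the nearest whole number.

y ≈ 348

After adding the new element, total weight = 3 + 2 + 3 + 2 + 7 + 5 = 22.
Along y: (10270 + 5·y) / 22 = 546 (existing moment 3·719 + 2·979 + 3·1029 + 2·1023 + 7·146 = 10270) ⇒ y = (12012 − 10270) / 5 ≈ 348.40.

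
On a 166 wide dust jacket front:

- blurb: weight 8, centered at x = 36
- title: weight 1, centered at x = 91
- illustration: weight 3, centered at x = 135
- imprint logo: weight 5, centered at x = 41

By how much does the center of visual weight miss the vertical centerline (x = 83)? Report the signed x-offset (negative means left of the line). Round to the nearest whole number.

≈ -25

Weights sum to 8 + 1 + 3 + 5 = 17.
x-moment: 8·36 + 1·91 + 3·135 + 5·41 = 989; centroid 989/17 ≈ 58.18.
Offset from x = 83: 58.18 − 83 ≈ -24.82.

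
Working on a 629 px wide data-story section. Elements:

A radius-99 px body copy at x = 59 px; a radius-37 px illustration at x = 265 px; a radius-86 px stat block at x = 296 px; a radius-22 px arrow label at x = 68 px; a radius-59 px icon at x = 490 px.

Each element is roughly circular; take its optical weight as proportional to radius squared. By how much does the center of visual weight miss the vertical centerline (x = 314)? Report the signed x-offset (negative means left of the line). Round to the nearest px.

Weights ∝ r²: body copy 99² = 9801, illustration 37² = 1369, stat block 86² = 7396, arrow label 22² = 484, icon 59² = 3481; Σw = 22531.
Σw·x = 9801·59 + 1369·265 + 7396·296 + 484·68 + 3481·490 = 4868862, so x̄ = 4868862/22531 ≈ 216.10.
Against x = 314, that's 216.10 − 314 = -97.90.

≈ -98 px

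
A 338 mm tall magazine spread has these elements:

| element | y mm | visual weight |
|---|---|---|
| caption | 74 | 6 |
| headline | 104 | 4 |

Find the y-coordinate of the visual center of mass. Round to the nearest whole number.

y ≈ 86

Weights sum to 6 + 4 = 10.
Σw·y = 6·74 + 4·104 = 860, so ȳ = 860/10 ≈ 86.00.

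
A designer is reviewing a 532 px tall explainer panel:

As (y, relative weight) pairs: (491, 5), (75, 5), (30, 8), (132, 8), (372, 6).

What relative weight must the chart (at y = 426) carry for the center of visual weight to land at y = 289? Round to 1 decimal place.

Fixed elements: Σw = 5 + 5 + 8 + 8 + 6 = 32, Σw·y = 5·491 + 5·75 + 8·30 + 8·132 + 6·372 = 6358.
Balance at y = 289 requires (6358 + w·426) / (32 + w) = 289.
Rearranging, w·(426 − 289) = 289·32 − 6358 = 2890, so w ≈ 2890/137 = 21.09.

w ≈ 21.1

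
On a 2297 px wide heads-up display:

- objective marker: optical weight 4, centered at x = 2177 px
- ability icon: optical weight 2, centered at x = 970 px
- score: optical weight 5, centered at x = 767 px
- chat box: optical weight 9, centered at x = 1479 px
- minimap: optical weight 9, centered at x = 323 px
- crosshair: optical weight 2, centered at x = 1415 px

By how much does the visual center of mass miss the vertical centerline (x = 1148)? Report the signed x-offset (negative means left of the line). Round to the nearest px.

Weights sum to 4 + 2 + 5 + 9 + 9 + 2 = 31.
Σw·x = 33531; x̄ = 33531/31 ≈ 1081.65.
Offset from x = 1148: 1081.65 − 1148 ≈ -66.35.

≈ -66 px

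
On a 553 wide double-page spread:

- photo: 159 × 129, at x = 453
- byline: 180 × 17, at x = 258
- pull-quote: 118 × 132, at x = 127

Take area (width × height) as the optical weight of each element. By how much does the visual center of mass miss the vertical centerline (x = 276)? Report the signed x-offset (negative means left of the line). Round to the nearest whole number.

Taking area as weight: photo 159·129 = 20511, byline 180·17 = 3060, pull-quote 118·132 = 15576. Sum 39147.
x: (20511·453 + 3060·258 + 15576·127) / 39147 = 12059115 / 39147 ≈ 308.05
Against x = 276, that's 308.05 − 276 = 32.05.

≈ 32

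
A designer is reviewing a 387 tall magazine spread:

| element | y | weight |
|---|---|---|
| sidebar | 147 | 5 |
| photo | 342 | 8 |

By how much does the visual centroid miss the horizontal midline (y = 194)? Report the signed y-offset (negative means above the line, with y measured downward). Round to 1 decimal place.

≈ 73.0

Total weight = 5 + 8 = 13.
y: (5·147 + 8·342) / 13 = 3471 / 13 ≈ 267.00
Offset from y = 194: 267.00 − 194 ≈ 73.00.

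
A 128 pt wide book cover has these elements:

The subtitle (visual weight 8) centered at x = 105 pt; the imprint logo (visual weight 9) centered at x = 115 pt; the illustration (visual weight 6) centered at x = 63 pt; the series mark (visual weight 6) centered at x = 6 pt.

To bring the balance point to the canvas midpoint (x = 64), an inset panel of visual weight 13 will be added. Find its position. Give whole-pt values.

x ≈ 31

New total weight: (8 + 9 + 6 + 6) + 13 = 42.
Along x: (2289 + 13·x) / 42 = 64 (existing moment 8·105 + 9·115 + 6·63 + 6·6 = 2289) ⇒ x = (2688 − 2289) / 13 ≈ 30.69.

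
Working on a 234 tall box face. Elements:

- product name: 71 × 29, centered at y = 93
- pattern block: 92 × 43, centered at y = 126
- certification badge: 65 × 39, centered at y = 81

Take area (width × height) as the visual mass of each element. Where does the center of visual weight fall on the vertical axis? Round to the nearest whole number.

y ≈ 105

Areas → weights: product name 71·29 = 2059, pattern block 92·43 = 3956, certification badge 65·39 = 2535; Σw = 8550.
Σw·y = 2059·93 + 3956·126 + 2535·81 = 895278, so ȳ = 895278/8550 ≈ 104.71.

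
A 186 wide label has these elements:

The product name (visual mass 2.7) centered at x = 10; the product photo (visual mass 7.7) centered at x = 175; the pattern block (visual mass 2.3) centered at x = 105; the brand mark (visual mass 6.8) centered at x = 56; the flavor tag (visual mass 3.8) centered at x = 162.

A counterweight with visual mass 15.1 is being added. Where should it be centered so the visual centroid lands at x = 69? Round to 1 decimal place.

x ≈ 2.5

With the counterweight, Σw becomes 2.7 + 7.7 + 2.3 + 6.8 + 3.8 + 15.1 = 38.4.
x: need Σw·x = 38.4·69 = 2649.6. Existing = 2.7·10 + 7.7·175 + 2.3·105 + 6.8·56 + 3.8·162 = 2612.4. Remainder 37.2 / 15.1 ≈ 2.46.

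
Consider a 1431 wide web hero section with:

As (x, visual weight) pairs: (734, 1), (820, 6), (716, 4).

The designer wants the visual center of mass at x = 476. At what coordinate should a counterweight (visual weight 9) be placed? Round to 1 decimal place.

x ≈ 111.3

After adding the counterweight, total weight = 1 + 6 + 4 + 9 = 20.
x: need Σw·x = 20·476 = 9520. Existing = 1·734 + 6·820 + 4·716 = 8518. Remainder 1002 / 9 ≈ 111.33.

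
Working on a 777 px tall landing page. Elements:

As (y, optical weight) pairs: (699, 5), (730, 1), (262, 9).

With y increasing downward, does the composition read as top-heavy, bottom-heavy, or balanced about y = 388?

bottom-heavy

Σw = 5 + 1 + 9 = 15.
y-moment: 5·699 + 1·730 + 9·262 = 6583; centroid 6583/15 ≈ 438.87.
438.9 vs midline 388 → bottom-heavy.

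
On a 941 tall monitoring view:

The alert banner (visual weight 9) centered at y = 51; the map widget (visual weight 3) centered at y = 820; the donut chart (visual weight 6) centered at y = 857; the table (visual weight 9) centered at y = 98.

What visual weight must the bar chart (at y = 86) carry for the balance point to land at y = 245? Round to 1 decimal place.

w ≈ 14.6

Fixed elements: Σw = 9 + 3 + 6 + 9 = 27, Σw·y = 9·51 + 3·820 + 6·857 + 9·98 = 8943.
Set Σw·y/Σw = 245: (8943 + 86w) = 245·(27 + w).
So w = (245·27 − 8943)/(86 − 245) = -2328/-159 ≈ 14.64.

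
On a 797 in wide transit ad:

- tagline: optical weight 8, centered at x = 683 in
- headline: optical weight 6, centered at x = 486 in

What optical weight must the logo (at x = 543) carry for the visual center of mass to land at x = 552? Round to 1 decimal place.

Known weights sum to 8 + 6 = 14; their moment is 8·683 + 6·486 = 8380.
For the centroid to hit 552: (8380 + w·543) / (14 + w) = 552.
So w = (552·14 − 8380)/(543 − 552) = -652/-9 ≈ 72.44.

w ≈ 72.4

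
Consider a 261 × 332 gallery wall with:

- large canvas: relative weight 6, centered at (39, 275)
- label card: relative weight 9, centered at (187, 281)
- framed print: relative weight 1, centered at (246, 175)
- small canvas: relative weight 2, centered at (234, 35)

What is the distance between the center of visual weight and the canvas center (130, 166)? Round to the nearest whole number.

Weights sum to 6 + 9 + 1 + 2 = 18.
Σw·x = 6·39 + 9·187 + 1·246 + 2·234 = 2631, so x̄ = 2631/18 ≈ 146.17.
Σw·y = 6·275 + 9·281 + 1·175 + 2·35 = 4424, so ȳ = 4424/18 ≈ 245.78.
Relative to (130, 166): Δ = (16.17, 79.78); |Δ| = √(16.17² + 79.78²) ≈ 81.40.

≈ 81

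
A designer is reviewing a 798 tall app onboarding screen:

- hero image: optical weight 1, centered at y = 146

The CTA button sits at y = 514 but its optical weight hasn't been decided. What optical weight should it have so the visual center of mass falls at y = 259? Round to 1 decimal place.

Known: weight 1 with moment 1·146 = 146.
For the centroid to hit 259: (146 + w·514) / (1 + w) = 259.
Solving: w = (259·1 − 146) / (514 − 259) = 113 / 255 ≈ 0.44.

w ≈ 0.4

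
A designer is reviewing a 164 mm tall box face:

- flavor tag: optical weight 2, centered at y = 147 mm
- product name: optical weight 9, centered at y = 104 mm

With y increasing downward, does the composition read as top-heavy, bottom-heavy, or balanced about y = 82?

Σw = 2 + 9 = 11.
y: (2·147 + 9·104) / 11 = 1230 / 11 ≈ 111.82
Since 111.8 is below (larger y than) 82, the composition reads bottom-heavy.

bottom-heavy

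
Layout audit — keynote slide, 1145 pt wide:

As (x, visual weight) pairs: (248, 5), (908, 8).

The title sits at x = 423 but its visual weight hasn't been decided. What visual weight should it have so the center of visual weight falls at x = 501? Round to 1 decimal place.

Known weights sum to 5 + 8 = 13; their moment is 5·248 + 8·908 = 8504.
Set Σw·x/Σw = 501: (8504 + 423w) = 501·(13 + w).
Rearranging, w·(423 − 501) = 501·13 − 8504 = -1991, so w ≈ -1991/-78 = 25.53.

w ≈ 25.5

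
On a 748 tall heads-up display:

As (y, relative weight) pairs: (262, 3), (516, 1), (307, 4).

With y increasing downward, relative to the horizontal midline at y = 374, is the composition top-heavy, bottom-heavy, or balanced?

Total weight = 3 + 1 + 4 = 8.
y: (3·262 + 1·516 + 4·307) / 8 = 2530 / 8 ≈ 316.25
316.2 vs midline 374 → top-heavy.

top-heavy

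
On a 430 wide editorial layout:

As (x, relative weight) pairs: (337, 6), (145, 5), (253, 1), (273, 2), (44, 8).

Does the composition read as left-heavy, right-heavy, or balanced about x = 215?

Weights sum to 6 + 5 + 1 + 2 + 8 = 22.
x-moment: 6·337 + 5·145 + 1·253 + 2·273 + 8·44 = 3898; centroid 3898/22 ≈ 177.18.
Since 177.2 is left of 215, the composition reads left-heavy.

left-heavy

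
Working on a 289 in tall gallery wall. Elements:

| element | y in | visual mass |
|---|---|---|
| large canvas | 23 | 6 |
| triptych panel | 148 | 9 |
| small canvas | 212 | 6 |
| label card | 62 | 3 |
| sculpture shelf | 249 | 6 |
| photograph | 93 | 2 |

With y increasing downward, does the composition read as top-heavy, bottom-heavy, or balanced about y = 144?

Total weight = 6 + 9 + 6 + 3 + 6 + 2 = 32.
Σw·y = 6·23 + 9·148 + 6·212 + 3·62 + 6·249 + 2·93 = 4608, so ȳ = 4608/32 ≈ 144.00.
144.00 = 144 exactly: balanced.

balanced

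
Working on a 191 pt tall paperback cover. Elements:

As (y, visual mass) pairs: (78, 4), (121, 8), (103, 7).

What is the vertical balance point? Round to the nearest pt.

y ≈ 105

Total weight = 4 + 8 + 7 = 19.
y: (4·78 + 8·121 + 7·103) / 19 = 2001 / 19 ≈ 105.32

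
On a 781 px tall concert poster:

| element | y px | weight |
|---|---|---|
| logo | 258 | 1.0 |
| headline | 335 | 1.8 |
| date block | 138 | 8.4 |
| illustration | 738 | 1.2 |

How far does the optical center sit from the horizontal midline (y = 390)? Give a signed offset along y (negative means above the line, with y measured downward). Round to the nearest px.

≈ -156 px

Σw = 1.0 + 1.8 + 8.4 + 1.2 = 12.4.
y-moment: 1.0·258 + 1.8·335 + 8.4·138 + 1.2·738 = 2905.8; centroid 2905.8/12.4 ≈ 234.34.
Against y = 390, that's 234.34 − 390 = -155.66.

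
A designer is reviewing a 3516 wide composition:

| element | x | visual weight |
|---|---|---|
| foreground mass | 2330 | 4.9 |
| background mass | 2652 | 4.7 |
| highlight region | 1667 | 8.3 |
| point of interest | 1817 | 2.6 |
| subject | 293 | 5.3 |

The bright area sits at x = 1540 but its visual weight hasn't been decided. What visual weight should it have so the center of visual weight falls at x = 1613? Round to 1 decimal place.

w ≈ 32.6

Existing Σw = 25.8 (4.9 + 4.7 + 8.3 + 2.6 + 5.3); existing moment 4.9·2330 + 4.7·2652 + 8.3·1667 + 2.6·1817 + 5.3·293 = 43994.6.
Balance at x = 1613 requires (43994.6 + w·1540) / (25.8 + w) = 1613.
So w = (1613·25.8 − 43994.6)/(1540 − 1613) = -2379.2/-73 ≈ 32.59.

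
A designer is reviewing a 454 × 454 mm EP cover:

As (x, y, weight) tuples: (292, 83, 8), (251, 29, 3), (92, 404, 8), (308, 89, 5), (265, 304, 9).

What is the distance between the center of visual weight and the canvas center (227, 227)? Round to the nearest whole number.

Total weight = 8 + 3 + 8 + 5 + 9 = 33.
x: (8·292 + 3·251 + 8·92 + 5·308 + 9·265) / 33 = 7750 / 33 ≈ 234.85
y: (8·83 + 3·29 + 8·404 + 5·89 + 9·304) / 33 = 7164 / 33 ≈ 217.09
Offset from (227, 227): Δx ≈ 7.85, Δy ≈ -9.91; distance = √(Δx² + Δy²) ≈ 12.64.

≈ 13 mm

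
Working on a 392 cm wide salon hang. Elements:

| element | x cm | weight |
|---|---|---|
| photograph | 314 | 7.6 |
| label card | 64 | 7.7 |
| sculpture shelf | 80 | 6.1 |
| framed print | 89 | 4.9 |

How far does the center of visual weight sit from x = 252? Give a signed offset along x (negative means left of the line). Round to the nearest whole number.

Weights sum to 7.6 + 7.7 + 6.1 + 4.9 = 26.3.
x-moment: 7.6·314 + 7.7·64 + 6.1·80 + 4.9·89 = 3803.3; centroid 3803.3/26.3 ≈ 144.61.
Difference: 144.61 − 252 ≈ -107.39.

≈ -107 cm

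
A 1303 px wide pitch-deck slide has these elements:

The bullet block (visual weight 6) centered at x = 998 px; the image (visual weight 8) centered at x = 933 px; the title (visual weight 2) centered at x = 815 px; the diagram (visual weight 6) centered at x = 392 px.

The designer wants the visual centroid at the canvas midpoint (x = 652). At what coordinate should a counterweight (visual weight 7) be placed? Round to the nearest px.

x ≈ 211

With the counterweight, Σw becomes 6 + 8 + 2 + 6 + 7 = 29.
Along x: (17434 + 7·x) / 29 = 652 (existing moment 6·998 + 8·933 + 2·815 + 6·392 = 17434) ⇒ x = (18908 − 17434) / 7 ≈ 210.57.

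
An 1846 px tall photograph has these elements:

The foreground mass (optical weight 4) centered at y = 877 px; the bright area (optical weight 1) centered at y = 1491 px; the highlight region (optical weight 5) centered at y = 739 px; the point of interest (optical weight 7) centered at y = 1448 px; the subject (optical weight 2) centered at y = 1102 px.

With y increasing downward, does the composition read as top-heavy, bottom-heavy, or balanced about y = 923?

bottom-heavy

Total weight = 4 + 1 + 5 + 7 + 2 = 19.
y-moment: 4·877 + 1·1491 + 5·739 + 7·1448 + 2·1102 = 21034; centroid 21034/19 ≈ 1107.05.
1107.1 lies below (larger y than) the midline 923, so the layout is bottom-heavy.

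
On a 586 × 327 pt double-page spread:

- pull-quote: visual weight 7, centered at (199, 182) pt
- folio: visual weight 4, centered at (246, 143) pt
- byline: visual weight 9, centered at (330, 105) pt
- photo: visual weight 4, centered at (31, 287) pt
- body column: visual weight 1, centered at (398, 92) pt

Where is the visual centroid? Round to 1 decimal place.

Σw = 7 + 4 + 9 + 4 + 1 = 25.
Σw·x = 7·199 + 4·246 + 9·330 + 4·31 + 1·398 = 5869, so x̄ = 5869/25 ≈ 234.76.
Σw·y = 7·182 + 4·143 + 9·105 + 4·287 + 1·92 = 4031, so ȳ = 4031/25 ≈ 161.24.

(234.8, 161.2)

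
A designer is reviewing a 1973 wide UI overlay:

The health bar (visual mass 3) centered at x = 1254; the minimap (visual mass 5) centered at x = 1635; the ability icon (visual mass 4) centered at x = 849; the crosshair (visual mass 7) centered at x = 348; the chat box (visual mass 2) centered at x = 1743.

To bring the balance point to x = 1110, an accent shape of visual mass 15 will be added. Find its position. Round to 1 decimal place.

New total weight: (3 + 5 + 4 + 7 + 2) + 15 = 36.
x: target moment 36×1110 = 39960; current 3·1254 + 5·1635 + 4·849 + 7·348 + 2·1743 = 21255; the accent shape supplies 18705, so x = 18705/15 ≈ 1247.00.

x ≈ 1247.0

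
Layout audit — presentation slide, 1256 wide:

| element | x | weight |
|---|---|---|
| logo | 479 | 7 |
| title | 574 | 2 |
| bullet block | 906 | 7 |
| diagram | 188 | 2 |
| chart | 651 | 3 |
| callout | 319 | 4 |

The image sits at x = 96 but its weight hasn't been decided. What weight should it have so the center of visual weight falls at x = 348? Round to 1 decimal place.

w ≈ 22.8

Known weights sum to 7 + 2 + 7 + 2 + 3 + 4 = 25; their moment is 7·479 + 2·574 + 7·906 + 2·188 + 3·651 + 4·319 = 14448.
Balance at x = 348 requires (14448 + w·96) / (25 + w) = 348.
Rearranging, w·(96 − 348) = 348·25 − 14448 = -5748, so w ≈ -5748/-252 = 22.81.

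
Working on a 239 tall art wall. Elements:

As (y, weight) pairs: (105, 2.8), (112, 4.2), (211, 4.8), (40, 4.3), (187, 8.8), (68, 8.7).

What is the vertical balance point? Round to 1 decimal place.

Total weight = 2.8 + 4.2 + 4.8 + 4.3 + 8.8 + 8.7 = 33.6.
y: moment 4186.4 / weight 33.6 ≈ 124.60

y ≈ 124.6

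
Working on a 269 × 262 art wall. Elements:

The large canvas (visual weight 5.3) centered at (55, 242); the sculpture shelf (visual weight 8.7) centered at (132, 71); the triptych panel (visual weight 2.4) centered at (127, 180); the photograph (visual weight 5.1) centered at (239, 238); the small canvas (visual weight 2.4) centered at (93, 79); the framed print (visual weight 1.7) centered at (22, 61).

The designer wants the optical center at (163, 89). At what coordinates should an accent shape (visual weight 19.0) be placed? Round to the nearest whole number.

(213, 7)

With the accent shape, Σw becomes 5.3 + 8.7 + 2.4 + 5.1 + 2.4 + 1.7 + 19.0 = 44.6.
Along x: (3224.2 + 19.0·x) / 44.6 = 163 (existing moment 5.3·55 + 8.7·132 + 2.4·127 + 5.1·239 + 2.4·93 + 1.7·22 = 3224.2) ⇒ x = (7269.8 − 3224.2) / 19.0 ≈ 212.93.
Along y: (3839.4 + 19.0·y) / 44.6 = 89 (existing moment 5.3·242 + 8.7·71 + 2.4·180 + 5.1·238 + 2.4·79 + 1.7·61 = 3839.4) ⇒ y = (3969.4 − 3839.4) / 19.0 ≈ 6.84.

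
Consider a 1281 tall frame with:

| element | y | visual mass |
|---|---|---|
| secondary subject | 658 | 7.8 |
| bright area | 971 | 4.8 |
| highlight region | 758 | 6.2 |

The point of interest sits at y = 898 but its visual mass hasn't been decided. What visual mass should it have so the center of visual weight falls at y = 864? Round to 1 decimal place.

w ≈ 51.5

Known weights sum to 7.8 + 4.8 + 6.2 = 18.8; their moment is 7.8·658 + 4.8·971 + 6.2·758 = 14492.8.
Set Σw·y/Σw = 864: (14492.8 + 898w) = 864·(18.8 + w).
Rearranging, w·(898 − 864) = 864·18.8 − 14492.8 = 1750.4, so w ≈ 1750.4/34 = 51.48.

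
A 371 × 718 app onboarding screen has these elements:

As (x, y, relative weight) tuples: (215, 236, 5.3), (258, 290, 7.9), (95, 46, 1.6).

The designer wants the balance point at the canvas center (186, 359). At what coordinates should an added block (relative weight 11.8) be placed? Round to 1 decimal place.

With the added block, Σw becomes 5.3 + 7.9 + 1.6 + 11.8 = 26.6.
x: target moment 26.6×186 = 4947.6; current 5.3·215 + 7.9·258 + 1.6·95 = 3329.7; the added block supplies 1617.9, so x = 1617.9/11.8 ≈ 137.11.
y: target moment 26.6×359 = 9549.4; current 5.3·236 + 7.9·290 + 1.6·46 = 3615.4; the added block supplies 5934.0, so y = 5934.0/11.8 ≈ 502.88.

(137.1, 502.9)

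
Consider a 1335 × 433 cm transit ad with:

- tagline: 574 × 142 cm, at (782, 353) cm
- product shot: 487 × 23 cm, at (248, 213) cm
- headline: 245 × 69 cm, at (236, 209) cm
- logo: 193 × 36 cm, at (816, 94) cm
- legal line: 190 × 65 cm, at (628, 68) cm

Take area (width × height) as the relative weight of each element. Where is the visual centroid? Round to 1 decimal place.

Areas: tagline 574·142 = 81508, product shot 487·23 = 11201, headline 245·69 = 16905, logo 193·36 = 6948, legal line 190·65 = 12350. Total weight = 128912.
x: (81508·782 + 11201·248 + 16905·236 + 6948·816 + 12350·628) / 128912 = 83932052 / 128912 ≈ 651.08
y: (81508·353 + 11201·213 + 16905·209 + 6948·94 + 12350·68) / 128912 = 36184194 / 128912 ≈ 280.69

(651.1, 280.7)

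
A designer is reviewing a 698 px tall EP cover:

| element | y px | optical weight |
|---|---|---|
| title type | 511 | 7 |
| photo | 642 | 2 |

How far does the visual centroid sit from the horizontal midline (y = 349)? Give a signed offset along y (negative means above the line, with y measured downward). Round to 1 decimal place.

Weights sum to 7 + 2 = 9.
y-moment: 7·511 + 2·642 = 4861; centroid 4861/9 ≈ 540.11.
Difference: 540.11 − 349 ≈ 191.11.

≈ 191.1 px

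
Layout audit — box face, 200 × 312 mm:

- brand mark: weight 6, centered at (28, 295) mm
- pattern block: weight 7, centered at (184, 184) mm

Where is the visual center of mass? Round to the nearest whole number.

(112, 235)

Weights sum to 6 + 7 = 13.
Σw·x = 6·28 + 7·184 = 1456, so x̄ = 1456/13 ≈ 112.00.
Σw·y = 6·295 + 7·184 = 3058, so ȳ = 3058/13 ≈ 235.23.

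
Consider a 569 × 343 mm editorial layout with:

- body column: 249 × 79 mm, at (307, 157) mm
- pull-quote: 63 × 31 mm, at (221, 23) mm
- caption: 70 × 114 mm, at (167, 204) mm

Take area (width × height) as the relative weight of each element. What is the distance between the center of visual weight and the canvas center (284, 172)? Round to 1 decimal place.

≈ 23.3 mm

Areas → weights: body column 249·79 = 19671, pull-quote 63·31 = 1953, caption 70·114 = 7980; Σw = 29604.
x: (19671·307 + 1953·221 + 7980·167) / 29604 = 7803270 / 29604 ≈ 263.59
y: (19671·157 + 1953·23 + 7980·204) / 29604 = 4761186 / 29604 ≈ 160.83
From (284, 172): dx = -20.41, dy = -11.17, so the distance is √(dx²+dy²) ≈ 23.27.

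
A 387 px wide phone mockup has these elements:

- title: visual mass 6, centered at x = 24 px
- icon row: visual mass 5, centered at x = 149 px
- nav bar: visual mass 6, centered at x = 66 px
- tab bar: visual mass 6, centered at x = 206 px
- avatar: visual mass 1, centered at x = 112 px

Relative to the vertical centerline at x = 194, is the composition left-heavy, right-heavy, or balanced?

left-heavy

Weights sum to 6 + 5 + 6 + 6 + 1 = 24.
x: (6·24 + 5·149 + 6·66 + 6·206 + 1·112) / 24 = 2633 / 24 ≈ 109.71
Since 109.7 is left of 194, the composition reads left-heavy.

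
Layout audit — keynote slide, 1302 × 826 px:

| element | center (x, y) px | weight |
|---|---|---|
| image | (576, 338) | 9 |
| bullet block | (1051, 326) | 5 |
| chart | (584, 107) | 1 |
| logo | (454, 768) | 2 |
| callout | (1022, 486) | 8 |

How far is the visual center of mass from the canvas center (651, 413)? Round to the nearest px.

≈ 153 px

Weights sum to 9 + 5 + 1 + 2 + 8 = 25.
Σw·x = 9·576 + 5·1051 + 1·584 + 2·454 + 8·1022 = 20107, so x̄ = 20107/25 ≈ 804.28.
Σw·y = 9·338 + 5·326 + 1·107 + 2·768 + 8·486 = 10203, so ȳ = 10203/25 ≈ 408.12.
From (651, 413): dx = 153.28, dy = -4.88, so the distance is √(dx²+dy²) ≈ 153.36.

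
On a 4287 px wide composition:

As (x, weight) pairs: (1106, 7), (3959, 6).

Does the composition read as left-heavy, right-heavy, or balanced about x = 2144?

right-heavy

Weights sum to 7 + 6 = 13.
Σw·x = 7·1106 + 6·3959 = 31496, so x̄ = 31496/13 ≈ 2422.77.
2422.8 lies right of the midline 2144, so the layout is right-heavy.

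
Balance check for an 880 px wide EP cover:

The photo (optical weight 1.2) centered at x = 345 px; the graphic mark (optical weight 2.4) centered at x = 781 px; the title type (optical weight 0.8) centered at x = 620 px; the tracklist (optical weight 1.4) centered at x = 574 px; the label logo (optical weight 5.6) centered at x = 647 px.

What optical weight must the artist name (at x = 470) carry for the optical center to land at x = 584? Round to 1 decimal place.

w ≈ 4.9

Known weights sum to 1.2 + 2.4 + 0.8 + 1.4 + 5.6 = 11.4; their moment is 1.2·345 + 2.4·781 + 0.8·620 + 1.4·574 + 5.6·647 = 7211.2.
For the centroid to hit 584: (7211.2 + w·470) / (11.4 + w) = 584.
Rearranging, w·(470 − 584) = 584·11.4 − 7211.2 = -553.6, so w ≈ -553.6/-114 = 4.86.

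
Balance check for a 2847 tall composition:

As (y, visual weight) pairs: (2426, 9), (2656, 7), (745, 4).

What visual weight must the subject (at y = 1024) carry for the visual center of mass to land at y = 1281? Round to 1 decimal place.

Existing Σw = 20 (9 + 7 + 4); existing moment 9·2426 + 7·2656 + 4·745 = 43406.
For the centroid to hit 1281: (43406 + w·1024) / (20 + w) = 1281.
So w = (1281·20 − 43406)/(1024 − 1281) = -17786/-257 ≈ 69.21.

w ≈ 69.2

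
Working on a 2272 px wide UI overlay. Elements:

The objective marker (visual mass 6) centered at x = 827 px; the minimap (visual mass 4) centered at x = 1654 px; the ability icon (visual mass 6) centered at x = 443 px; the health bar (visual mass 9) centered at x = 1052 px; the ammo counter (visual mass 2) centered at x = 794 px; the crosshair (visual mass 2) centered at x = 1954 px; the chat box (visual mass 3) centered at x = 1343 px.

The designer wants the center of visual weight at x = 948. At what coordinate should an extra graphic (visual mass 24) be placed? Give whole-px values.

With the extra graphic, Σw becomes 6 + 4 + 6 + 9 + 2 + 2 + 3 + 24 = 56.
Along x: (33229 + 24·x) / 56 = 948 (existing moment 6·827 + 4·1654 + 6·443 + 9·1052 + 2·794 + 2·1954 + 3·1343 = 33229) ⇒ x = (53088 − 33229) / 24 ≈ 827.46.

x ≈ 827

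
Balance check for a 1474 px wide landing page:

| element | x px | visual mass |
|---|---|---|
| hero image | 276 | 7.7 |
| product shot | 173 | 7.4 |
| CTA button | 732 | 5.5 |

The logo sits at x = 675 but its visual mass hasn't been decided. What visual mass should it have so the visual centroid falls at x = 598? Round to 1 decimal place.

w ≈ 63.5

Existing Σw = 20.6 (7.7 + 7.4 + 5.5); existing moment 7.7·276 + 7.4·173 + 5.5·732 = 7431.4.
For the centroid to hit 598: (7431.4 + w·675) / (20.6 + w) = 598.
Solving: w = (598·20.6 − 7431.4) / (675 − 598) = 4887.4 / 77 ≈ 63.47.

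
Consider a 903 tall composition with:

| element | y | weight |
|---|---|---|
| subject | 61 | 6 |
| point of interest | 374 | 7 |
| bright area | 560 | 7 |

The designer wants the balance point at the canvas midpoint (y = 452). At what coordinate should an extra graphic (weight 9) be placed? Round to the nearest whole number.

New total weight: (6 + 7 + 7) + 9 = 29.
Along y: (6904 + 9·y) / 29 = 452 (existing moment 6·61 + 7·374 + 7·560 = 6904) ⇒ y = (13108 − 6904) / 9 ≈ 689.33.

y ≈ 689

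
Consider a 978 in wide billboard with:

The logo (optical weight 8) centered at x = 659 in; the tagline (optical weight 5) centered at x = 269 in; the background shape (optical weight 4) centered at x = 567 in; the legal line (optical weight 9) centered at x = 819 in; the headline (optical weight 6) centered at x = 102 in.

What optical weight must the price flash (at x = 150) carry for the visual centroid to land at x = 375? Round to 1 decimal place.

w ≈ 21.6

Fixed elements: Σw = 8 + 5 + 4 + 9 + 6 = 32, Σw·x = 8·659 + 5·269 + 4·567 + 9·819 + 6·102 = 16868.
Set Σw·x/Σw = 375: (16868 + 150w) = 375·(32 + w).
Solving: w = (375·32 − 16868) / (150 − 375) = -4868 / -225 ≈ 21.64.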